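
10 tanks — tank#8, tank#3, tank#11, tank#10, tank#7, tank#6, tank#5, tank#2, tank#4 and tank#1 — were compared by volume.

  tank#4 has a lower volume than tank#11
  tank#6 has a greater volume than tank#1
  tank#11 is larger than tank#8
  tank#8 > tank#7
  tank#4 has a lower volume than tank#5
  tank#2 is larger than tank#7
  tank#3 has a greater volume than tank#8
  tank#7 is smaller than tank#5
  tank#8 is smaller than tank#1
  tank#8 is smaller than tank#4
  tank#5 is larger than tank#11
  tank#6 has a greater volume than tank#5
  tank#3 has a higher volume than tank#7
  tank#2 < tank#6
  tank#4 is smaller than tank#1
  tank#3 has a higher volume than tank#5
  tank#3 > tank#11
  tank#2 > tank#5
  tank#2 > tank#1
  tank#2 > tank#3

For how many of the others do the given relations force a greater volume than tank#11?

From tank#11 the given relations immediately reach tank#5, tank#3.
From those, tank#2, tank#6 — 4 in total.
No other element is forced above tank#11 by the given relations, so the count is 4.

4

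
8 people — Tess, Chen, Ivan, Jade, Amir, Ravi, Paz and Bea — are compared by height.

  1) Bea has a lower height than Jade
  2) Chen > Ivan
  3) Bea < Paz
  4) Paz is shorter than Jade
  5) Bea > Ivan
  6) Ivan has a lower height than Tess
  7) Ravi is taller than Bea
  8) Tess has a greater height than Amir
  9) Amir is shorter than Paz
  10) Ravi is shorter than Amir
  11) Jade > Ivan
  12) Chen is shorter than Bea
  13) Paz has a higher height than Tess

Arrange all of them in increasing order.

Ivan < Chen < Bea < Ravi < Amir < Tess < Paz < Jade

Nothing is placed below Ivan, so it is least; from there Ivan < Chen; Chen < Bea; Bea < Ravi; Ravi < Amir; Amir < Tess; Tess < Paz; Paz < Jade, each given directly.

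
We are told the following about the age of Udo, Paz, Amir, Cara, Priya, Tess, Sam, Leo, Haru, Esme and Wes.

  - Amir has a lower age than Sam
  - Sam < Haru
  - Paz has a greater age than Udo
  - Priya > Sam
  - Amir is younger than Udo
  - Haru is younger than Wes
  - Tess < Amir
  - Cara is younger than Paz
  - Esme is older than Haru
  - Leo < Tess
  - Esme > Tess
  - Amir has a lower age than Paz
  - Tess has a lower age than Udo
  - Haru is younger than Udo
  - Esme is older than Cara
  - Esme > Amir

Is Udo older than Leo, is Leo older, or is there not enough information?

Udo

Leo < Tess and Tess < Amir give Leo < Amir.
Then Amir < Sam extends the chain to Sam.
With Sam < Haru: Leo < Tess < Amir < Sam < Haru.
Then Haru < Udo extends the chain to Udo.
So Udo is older.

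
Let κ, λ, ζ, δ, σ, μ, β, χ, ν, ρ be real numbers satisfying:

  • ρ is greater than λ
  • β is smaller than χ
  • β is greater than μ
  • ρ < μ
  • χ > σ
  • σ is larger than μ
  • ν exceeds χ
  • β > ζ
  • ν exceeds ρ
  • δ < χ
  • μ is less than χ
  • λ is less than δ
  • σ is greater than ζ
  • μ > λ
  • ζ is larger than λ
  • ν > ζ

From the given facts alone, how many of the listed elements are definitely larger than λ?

Directly above λ: ζ, ρ, μ, δ.
One step further: β, σ, χ, ν (8 so far).
No other element is forced above λ by the given relations, so the count is 8.

8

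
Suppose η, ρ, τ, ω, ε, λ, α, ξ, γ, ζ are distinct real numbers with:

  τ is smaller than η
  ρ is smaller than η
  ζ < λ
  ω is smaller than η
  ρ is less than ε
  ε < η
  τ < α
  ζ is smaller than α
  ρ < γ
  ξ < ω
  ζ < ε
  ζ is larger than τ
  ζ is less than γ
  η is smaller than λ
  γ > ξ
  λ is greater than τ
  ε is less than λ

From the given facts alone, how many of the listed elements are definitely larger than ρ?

4

Directly above ρ: γ, ε, η.
One step further: λ (4 so far).
Nothing else is reachable above ρ; 4 in all.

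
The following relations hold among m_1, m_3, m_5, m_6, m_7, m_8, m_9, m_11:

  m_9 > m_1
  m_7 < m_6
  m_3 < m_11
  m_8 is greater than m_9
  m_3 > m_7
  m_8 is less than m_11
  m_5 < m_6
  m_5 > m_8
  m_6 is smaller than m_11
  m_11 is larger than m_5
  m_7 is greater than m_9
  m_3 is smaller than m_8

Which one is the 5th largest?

m_3

Chaining the given pairs: m_1 < m_9 < m_7 < m_3 < m_8 < m_5 < m_6 < m_11.
Counting 5 from the largest end gives m_3.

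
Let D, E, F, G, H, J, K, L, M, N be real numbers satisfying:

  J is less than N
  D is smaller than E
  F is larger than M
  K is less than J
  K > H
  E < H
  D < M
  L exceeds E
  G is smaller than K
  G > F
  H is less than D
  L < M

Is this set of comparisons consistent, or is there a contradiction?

inconsistent

We have E < H stated directly, yet also H < D < E by chaining the others — so H < E. Contradiction.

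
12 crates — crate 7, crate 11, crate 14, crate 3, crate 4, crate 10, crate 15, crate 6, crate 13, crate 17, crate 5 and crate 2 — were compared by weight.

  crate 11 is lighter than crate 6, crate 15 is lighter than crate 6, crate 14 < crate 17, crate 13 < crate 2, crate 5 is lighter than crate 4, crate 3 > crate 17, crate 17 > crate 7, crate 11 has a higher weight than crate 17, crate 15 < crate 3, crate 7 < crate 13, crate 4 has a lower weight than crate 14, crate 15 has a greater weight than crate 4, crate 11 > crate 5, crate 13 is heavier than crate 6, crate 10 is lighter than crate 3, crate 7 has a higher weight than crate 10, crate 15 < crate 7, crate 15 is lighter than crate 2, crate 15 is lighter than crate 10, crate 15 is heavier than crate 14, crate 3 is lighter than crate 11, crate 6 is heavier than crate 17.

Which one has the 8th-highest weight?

crate 10

Chaining the given pairs: crate 5 < crate 4 < crate 14 < crate 15 < crate 10 < crate 7 < crate 17 < crate 3 < crate 11 < crate 6 < crate 13 < crate 2.
The 8th largest is crate 10.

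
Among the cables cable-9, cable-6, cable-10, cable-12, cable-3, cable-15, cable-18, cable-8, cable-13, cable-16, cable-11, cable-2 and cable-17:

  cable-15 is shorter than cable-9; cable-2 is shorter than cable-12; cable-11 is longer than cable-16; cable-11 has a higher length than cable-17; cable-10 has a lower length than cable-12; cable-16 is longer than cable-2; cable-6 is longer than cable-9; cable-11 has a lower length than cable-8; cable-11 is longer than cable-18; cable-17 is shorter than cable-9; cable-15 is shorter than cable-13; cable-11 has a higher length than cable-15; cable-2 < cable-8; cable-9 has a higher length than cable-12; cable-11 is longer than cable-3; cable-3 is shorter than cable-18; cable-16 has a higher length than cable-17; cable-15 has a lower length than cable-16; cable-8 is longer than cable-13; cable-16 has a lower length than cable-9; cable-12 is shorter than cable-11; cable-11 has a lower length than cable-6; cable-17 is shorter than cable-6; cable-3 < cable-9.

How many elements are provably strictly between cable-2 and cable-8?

The relations place cable-2 below cable-8. An element lies strictly between them when it is forced above cable-2 and also forced below cable-8.
Above cable-2: {cable-12, cable-16, cable-11, cable-9, cable-6}. Below cable-8: {cable-15, cable-3, cable-17, cable-13, cable-18, cable-10, cable-12, cable-16, cable-11}.
Intersection: {cable-12, cable-16, cable-11} — 3.

3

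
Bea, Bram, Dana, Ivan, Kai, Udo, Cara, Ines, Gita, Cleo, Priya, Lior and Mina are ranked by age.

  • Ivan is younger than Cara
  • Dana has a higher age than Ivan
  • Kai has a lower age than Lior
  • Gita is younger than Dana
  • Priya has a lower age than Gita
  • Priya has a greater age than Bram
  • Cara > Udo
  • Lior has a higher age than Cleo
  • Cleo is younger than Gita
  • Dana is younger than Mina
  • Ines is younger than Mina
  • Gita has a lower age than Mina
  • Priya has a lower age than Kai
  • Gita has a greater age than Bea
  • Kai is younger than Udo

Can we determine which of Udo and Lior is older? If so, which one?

undetermined

Following every chain through Udo: above Udo we get Cara; below Udo we get Bram, Priya, Kai.
Lior is not reached, and no chain runs the other way from Lior to Udo.
So the given relations leave the order of Udo and Lior undetermined.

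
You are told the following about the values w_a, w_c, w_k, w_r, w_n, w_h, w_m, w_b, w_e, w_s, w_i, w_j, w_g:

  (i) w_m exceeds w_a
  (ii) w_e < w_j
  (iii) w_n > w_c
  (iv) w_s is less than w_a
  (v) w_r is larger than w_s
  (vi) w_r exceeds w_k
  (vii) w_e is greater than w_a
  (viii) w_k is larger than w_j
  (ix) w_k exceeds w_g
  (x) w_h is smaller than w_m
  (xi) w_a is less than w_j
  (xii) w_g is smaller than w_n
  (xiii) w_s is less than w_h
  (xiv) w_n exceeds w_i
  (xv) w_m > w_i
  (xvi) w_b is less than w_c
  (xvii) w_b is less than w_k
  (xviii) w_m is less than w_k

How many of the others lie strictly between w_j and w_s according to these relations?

2

Chaining upward from w_s reaches: w_h, w_a, w_m, w_e, w_k, w_r.
Chaining downward from w_j reaches: w_a, w_e.
Strictly between w_s and w_j are those in both lists: w_a, w_e — 2 elements.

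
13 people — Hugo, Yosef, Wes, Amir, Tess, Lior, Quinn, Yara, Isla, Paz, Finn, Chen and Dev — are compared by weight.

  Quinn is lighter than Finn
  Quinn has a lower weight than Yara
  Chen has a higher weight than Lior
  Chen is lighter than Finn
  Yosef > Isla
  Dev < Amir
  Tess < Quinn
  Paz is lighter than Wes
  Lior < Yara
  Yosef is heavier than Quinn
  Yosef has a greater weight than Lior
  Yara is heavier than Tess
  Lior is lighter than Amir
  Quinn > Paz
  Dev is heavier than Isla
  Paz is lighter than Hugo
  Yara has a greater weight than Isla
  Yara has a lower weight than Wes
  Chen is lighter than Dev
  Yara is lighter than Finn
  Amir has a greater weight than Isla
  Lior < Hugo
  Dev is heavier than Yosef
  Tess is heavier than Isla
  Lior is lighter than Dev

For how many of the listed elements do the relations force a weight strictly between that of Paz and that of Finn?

2

The relations place Paz below Finn. An element lies strictly between them when it is forced above Paz and also forced below Finn.
Above Paz: {Hugo, Quinn, Yara, Wes, Yosef, Dev, Amir}. Below Finn: {Lior, Isla, Tess, Quinn, Yara, Chen}.
Intersection: {Quinn, Yara} — 2.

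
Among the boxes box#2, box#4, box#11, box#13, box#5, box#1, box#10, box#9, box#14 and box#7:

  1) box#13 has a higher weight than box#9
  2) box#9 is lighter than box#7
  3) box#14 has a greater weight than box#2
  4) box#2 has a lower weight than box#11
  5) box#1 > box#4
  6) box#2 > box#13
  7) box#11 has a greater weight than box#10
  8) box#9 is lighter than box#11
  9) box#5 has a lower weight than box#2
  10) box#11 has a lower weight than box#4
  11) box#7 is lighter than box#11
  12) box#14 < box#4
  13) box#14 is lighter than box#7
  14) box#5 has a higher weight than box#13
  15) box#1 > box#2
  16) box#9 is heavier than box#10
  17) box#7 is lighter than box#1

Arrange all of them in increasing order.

box#10 < box#9 < box#13 < box#5 < box#2 < box#14 < box#7 < box#11 < box#4 < box#1

The consecutive links are each given: box#10 < box#9; box#9 < box#13; box#13 < box#5; box#5 < box#2; box#2 < box#14; box#14 < box#7; box#7 < box#11; box#11 < box#4; box#4 < box#1.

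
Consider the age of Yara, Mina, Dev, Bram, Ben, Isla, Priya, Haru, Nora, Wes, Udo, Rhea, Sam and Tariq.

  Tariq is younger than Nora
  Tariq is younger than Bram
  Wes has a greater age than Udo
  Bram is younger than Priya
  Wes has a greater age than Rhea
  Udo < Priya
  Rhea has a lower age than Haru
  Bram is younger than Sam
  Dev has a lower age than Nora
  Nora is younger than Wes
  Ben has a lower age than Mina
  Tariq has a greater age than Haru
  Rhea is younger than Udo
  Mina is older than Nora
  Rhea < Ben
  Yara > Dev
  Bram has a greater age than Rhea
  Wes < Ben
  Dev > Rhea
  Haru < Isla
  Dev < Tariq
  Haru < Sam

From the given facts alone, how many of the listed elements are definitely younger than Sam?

5

The elements the relations force below Sam are Rhea, Dev, Haru, Tariq, Bram — no chain reaches any other.
That is 5.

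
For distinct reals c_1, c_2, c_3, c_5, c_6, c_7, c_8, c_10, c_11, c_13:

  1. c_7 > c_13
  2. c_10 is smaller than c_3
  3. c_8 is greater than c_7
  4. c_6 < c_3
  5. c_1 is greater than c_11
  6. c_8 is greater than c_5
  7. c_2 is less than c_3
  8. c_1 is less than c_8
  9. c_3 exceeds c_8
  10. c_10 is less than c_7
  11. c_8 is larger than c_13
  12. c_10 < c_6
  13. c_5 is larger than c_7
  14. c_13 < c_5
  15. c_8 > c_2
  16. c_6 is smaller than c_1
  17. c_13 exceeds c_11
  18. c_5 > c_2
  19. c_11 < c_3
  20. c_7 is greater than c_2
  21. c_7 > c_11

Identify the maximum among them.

c_3

Chaining downward from c_3: directly below it, c_10, c_11, c_2, c_6, c_8; then c_13, c_7, c_1, c_5.
That covers every other element, and nothing is given above c_3, so c_3 is the maximum.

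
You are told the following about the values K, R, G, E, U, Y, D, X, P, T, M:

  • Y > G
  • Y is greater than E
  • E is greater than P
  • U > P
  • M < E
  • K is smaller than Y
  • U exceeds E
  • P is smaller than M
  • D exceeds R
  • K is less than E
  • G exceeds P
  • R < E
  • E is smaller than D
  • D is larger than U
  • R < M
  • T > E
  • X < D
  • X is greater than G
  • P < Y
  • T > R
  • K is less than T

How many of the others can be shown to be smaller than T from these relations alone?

The elements the relations force below T are K, P, R, M, E — no chain reaches any other.
That is 5.

5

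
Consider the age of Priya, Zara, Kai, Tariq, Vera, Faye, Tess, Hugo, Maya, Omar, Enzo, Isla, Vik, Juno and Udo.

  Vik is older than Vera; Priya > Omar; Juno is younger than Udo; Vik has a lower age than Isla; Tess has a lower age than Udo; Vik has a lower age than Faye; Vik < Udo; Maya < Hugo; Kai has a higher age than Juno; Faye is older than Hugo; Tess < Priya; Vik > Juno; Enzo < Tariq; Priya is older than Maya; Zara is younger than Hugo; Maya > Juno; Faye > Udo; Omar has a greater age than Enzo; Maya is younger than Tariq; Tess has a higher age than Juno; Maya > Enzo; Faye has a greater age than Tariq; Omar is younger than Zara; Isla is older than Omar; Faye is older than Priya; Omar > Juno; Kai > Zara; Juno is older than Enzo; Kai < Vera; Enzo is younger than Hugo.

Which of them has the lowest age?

Enzo

Chaining upward from Enzo: directly above it, Juno, Maya, Omar, Tariq, Hugo; then Tess, Zara, Kai, Vik, Udo, Priya, Faye, Isla; then Vera.
That covers every other element, and nothing is given below Enzo, so Enzo is the lowest age.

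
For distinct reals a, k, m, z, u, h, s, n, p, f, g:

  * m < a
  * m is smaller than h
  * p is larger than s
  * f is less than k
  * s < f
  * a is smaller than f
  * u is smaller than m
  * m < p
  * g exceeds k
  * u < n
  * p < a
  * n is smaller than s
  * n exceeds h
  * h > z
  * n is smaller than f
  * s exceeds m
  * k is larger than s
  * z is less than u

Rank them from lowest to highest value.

Each adjacent pair is fixed by a given relation: z < u; u < m; m < h; h < n; n < s; s < p; p < a; a < f; f < k; k < g. Chaining them end to end gives the full order.

z < u < m < h < n < s < p < a < f < k < g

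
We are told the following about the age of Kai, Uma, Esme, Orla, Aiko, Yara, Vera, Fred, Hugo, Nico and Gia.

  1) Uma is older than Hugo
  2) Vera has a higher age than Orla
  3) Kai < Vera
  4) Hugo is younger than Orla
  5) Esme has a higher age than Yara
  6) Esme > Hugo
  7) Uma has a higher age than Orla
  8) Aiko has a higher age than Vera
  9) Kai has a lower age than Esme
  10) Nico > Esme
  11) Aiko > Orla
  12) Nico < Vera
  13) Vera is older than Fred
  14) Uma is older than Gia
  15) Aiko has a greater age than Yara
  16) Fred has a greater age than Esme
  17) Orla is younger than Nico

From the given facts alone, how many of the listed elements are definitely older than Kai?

5

Directly above Kai: Esme, Vera.
One step further: Nico, Fred, Aiko (5 so far).
No other element is forced above Kai by the given relations, so the count is 5.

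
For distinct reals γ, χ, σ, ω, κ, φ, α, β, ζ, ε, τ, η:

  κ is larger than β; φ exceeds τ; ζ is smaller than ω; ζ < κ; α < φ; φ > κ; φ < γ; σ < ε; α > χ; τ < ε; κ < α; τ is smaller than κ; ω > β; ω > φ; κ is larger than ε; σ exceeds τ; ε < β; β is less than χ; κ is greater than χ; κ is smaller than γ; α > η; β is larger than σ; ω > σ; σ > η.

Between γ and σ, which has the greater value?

The relevant relations are σ < β; β < χ; χ < κ; κ < α; α < φ; φ < γ.
Chaining these gives σ < β < χ < κ < α < φ < γ.
So σ < γ; γ is the larger of the two.

γ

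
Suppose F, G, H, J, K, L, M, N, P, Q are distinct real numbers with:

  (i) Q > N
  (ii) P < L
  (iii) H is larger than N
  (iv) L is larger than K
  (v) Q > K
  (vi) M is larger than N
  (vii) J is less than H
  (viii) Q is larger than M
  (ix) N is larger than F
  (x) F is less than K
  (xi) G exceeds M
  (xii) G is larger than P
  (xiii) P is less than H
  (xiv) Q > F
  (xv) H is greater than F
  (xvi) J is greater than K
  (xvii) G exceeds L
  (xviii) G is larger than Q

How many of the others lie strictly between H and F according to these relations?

Chaining upward from F reaches: N, K, J, L, M, Q, G.
Chaining downward from H reaches: P, N, K, J.
Strictly between F and H are those in both lists: N, K, J — 3 elements.

3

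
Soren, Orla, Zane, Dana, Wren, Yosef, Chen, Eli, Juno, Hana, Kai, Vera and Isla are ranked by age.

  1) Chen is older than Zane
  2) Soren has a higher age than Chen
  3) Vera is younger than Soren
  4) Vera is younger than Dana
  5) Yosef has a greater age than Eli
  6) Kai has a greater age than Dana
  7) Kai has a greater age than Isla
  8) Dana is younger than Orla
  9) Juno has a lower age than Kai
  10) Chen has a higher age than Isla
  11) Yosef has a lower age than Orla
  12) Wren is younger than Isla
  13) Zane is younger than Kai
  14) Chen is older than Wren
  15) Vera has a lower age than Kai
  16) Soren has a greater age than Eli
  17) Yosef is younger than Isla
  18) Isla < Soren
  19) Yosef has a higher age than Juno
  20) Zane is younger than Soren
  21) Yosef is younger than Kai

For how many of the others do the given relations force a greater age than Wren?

4

The elements the relations force above Wren are Isla, Chen, Soren, Kai — no chain reaches any other.
That is 4.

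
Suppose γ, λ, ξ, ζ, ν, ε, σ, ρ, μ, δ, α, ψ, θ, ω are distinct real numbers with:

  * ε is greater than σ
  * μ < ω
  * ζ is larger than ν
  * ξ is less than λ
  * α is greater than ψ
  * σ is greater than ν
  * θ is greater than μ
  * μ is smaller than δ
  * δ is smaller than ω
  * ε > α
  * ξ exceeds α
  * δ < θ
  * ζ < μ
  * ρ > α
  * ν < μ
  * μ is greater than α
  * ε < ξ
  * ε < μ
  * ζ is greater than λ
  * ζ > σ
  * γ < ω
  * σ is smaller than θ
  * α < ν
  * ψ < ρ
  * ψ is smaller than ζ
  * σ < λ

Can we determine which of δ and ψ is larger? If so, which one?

δ

ψ < α and α < ν give ψ < ν.
Then ν < σ extends the chain to σ.
Then σ < ε extends the chain to ε.
With ε < ξ: ψ < α < ν < σ < ε < ξ.
Then ξ < λ extends the chain to λ.
With λ < ζ: ψ < α < ν < σ < ε < ξ < λ < ζ.
With ζ < μ: ψ < α < ν < σ < ε < ξ < λ < ζ < μ.
Then μ < δ extends the chain to δ.
So δ is larger.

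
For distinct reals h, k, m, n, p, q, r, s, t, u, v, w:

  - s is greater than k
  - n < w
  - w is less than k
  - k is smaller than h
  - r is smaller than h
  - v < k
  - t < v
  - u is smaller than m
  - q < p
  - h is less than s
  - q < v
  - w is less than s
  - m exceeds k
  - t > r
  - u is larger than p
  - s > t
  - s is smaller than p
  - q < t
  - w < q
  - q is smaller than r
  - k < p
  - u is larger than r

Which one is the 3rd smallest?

q

Piecing the relations together gives one ordering: n < w < q < r < t < v < k < h < s < p < u < m.
The 3rd smallest is q.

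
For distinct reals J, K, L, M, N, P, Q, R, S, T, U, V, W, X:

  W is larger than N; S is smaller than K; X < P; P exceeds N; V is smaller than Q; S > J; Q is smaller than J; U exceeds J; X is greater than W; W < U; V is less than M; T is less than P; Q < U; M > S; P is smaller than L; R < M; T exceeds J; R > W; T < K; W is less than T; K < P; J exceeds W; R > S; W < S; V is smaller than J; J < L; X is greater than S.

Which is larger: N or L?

N < W and W < J give N < J.
Then J < T extends the chain to T.
With T < K: N < W < J < T < K.
Then K < P extends the chain to P.
With P < L: N < W < J < T < K < P < L.
So N < L; L is the larger of the two.

L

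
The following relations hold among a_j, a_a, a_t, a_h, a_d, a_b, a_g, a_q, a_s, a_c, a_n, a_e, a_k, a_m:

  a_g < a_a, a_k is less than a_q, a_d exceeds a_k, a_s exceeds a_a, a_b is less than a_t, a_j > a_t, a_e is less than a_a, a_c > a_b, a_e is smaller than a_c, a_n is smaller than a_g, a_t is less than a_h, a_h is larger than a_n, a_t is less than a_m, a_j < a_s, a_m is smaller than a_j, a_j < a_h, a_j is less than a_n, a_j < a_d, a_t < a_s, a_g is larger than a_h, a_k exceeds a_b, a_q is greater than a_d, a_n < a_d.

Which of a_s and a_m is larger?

a_s

Following the relations from a_m: a_m < a_j < a_n < a_h < a_g < a_a < a_s.
So a_m < a_s; a_s is the larger of the two.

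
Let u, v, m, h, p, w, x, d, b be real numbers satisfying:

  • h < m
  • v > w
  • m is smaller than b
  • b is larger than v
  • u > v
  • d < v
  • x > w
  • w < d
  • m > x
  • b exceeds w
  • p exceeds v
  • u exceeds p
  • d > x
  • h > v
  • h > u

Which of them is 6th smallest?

Chaining the given pairs: w < x < d < v < p < u < h < m < b.
The 6th smallest is u.

u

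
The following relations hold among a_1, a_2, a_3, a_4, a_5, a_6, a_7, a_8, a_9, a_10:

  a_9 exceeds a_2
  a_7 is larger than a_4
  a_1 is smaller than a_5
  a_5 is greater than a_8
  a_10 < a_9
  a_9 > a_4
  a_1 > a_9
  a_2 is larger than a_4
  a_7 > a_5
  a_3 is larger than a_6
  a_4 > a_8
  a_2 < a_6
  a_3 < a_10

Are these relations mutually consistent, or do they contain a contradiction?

The single ordering a_8 < a_4 < a_2 < a_6 < a_3 < a_10 < a_9 < a_1 < a_5 < a_7 satisfies every listed relation, so no contradiction arises.

consistent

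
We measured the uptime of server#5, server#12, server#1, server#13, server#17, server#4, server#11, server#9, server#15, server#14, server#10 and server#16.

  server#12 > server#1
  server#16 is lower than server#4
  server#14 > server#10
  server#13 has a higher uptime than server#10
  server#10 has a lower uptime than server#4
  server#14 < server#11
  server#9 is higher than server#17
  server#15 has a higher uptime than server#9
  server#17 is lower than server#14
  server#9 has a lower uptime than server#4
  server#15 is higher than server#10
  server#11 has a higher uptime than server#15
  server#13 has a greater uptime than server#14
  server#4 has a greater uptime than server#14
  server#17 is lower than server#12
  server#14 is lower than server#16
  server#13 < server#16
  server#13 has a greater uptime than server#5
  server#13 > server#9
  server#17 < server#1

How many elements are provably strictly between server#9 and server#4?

2

Chaining upward from server#9 reaches: server#13, server#15, server#11, server#16.
Chaining downward from server#4 reaches: server#17, server#10, server#14, server#5, server#13, server#16.
Strictly between server#9 and server#4 are those in both lists: server#13, server#16 — 2 elements.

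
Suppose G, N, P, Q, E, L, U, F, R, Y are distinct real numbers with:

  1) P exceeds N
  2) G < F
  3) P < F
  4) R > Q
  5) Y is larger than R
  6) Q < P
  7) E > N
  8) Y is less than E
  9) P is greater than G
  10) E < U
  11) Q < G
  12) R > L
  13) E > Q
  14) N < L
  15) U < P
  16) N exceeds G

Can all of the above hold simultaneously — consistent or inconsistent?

Every relation is compatible with Q < G < N < L < R < Y < E < U < P < F; the set is consistent.

consistent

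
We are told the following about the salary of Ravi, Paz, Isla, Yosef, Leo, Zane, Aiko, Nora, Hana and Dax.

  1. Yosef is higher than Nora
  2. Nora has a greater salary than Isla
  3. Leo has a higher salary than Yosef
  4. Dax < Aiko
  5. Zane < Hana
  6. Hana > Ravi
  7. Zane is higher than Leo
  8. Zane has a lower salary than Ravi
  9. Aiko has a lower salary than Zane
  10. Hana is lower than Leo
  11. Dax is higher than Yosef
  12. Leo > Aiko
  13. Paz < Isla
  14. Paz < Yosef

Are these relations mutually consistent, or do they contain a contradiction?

We have Hana < Leo stated directly, yet also Leo < Zane < Ravi < Hana by chaining the others — so Leo < Hana. Contradiction.

inconsistent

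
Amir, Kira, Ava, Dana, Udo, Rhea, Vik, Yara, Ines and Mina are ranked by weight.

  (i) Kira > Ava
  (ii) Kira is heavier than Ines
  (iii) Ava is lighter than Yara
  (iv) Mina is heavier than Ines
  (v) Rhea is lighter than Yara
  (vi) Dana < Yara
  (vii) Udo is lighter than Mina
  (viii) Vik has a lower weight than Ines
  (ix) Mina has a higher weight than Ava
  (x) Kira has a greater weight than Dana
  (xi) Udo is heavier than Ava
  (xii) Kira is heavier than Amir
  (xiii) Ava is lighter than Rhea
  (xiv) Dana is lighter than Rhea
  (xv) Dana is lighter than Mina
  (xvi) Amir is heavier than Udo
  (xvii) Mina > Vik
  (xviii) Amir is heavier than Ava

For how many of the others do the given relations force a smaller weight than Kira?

6

The elements the relations force below Kira are Ava, Dana, Vik, Udo, Amir, Ines — no chain reaches any other.
That is 6.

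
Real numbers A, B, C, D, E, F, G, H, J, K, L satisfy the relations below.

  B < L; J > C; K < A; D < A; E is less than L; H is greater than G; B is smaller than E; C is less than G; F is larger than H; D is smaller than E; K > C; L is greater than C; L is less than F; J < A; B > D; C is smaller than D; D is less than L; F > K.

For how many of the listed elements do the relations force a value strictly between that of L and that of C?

Chaining upward from C reaches: K, D, B, G, H, J, E, A, F.
Chaining downward from L reaches: D, B, E.
Strictly between C and L are those in both lists: D, B, E — 3 elements.

3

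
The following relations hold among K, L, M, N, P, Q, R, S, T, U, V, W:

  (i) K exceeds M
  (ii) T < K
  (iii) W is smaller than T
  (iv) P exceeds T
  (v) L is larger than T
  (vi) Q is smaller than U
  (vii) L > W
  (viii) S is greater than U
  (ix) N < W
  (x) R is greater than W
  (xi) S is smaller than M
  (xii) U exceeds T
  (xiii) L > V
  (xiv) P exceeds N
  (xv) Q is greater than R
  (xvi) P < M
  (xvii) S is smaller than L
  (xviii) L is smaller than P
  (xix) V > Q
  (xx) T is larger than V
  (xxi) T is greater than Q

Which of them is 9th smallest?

L

The consecutive relations fix a unique order: N < W < R < Q < V < T < U < S < L < P < M < K.
Counting 9 from the smallest end gives L.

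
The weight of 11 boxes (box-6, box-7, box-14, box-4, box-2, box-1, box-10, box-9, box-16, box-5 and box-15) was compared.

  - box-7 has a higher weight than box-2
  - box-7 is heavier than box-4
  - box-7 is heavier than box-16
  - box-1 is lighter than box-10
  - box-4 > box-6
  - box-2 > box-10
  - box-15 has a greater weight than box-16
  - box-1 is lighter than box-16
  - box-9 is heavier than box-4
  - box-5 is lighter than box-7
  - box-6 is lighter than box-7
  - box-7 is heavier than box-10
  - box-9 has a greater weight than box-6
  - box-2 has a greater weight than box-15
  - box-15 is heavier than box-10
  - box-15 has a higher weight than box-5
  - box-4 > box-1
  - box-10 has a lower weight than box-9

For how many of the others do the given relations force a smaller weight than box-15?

4

Directly below box-15: box-5, box-10, box-16.
One step further: box-1 (4 so far).
No other element is forced below box-15 by the given relations, so the count is 4.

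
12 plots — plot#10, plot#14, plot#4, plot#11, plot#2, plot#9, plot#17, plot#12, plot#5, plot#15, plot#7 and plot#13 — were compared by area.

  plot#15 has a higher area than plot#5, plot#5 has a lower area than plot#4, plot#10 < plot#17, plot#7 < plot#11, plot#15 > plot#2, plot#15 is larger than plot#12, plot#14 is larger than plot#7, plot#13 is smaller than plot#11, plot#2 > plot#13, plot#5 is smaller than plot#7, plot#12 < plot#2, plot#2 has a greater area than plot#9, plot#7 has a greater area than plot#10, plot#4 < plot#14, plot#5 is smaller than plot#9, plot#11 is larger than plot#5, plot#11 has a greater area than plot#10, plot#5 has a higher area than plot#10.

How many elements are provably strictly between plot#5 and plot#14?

2

Chaining upward from plot#5 reaches: plot#7, plot#9, plot#11, plot#2, plot#4, plot#15.
Chaining downward from plot#14 reaches: plot#10, plot#7, plot#4.
Strictly between plot#5 and plot#14 are those in both lists: plot#7, plot#4 — 2 elements.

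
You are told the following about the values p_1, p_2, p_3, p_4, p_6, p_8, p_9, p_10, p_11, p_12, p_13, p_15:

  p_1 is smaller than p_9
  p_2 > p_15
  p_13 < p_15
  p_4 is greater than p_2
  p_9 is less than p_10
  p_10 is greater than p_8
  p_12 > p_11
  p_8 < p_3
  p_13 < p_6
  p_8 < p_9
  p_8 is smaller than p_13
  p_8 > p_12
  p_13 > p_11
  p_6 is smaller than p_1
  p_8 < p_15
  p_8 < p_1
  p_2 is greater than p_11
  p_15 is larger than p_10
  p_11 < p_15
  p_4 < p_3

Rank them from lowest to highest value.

p_11 < p_12 < p_8 < p_13 < p_6 < p_1 < p_9 < p_10 < p_15 < p_2 < p_4 < p_3

The consecutive links are each given: p_11 < p_12; p_12 < p_8; p_8 < p_13; p_13 < p_6; p_6 < p_1; p_1 < p_9; p_9 < p_10; p_10 < p_15; p_15 < p_2; p_2 < p_4; p_4 < p_3.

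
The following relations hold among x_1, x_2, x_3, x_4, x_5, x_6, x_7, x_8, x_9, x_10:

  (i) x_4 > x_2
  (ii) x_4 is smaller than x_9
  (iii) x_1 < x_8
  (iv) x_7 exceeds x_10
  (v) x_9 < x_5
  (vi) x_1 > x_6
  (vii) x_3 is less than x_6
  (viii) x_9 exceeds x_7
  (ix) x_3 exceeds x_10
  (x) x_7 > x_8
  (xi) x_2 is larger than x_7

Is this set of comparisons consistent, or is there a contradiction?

The single ordering x_10 < x_3 < x_6 < x_1 < x_8 < x_7 < x_2 < x_4 < x_9 < x_5 satisfies every listed relation, so no contradiction arises.

consistent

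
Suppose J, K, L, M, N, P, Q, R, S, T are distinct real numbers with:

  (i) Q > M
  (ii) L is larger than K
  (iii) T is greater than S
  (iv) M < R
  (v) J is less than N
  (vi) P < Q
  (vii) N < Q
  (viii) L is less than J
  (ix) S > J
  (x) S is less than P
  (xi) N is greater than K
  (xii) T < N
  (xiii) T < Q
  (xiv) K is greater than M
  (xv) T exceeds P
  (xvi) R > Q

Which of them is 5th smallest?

S

The consecutive relations fix a unique order: M < K < L < J < S < P < T < N < Q < R.
The 5th smallest is S.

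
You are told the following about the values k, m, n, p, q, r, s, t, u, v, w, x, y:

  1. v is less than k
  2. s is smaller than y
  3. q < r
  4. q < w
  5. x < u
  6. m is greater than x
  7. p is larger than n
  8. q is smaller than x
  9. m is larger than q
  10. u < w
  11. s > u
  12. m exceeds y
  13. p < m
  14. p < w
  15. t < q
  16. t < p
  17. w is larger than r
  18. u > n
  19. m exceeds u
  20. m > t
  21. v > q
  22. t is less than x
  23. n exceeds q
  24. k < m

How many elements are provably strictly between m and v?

Chaining upward from v reaches: k.
Chaining downward from m reaches: t, q, x, n, u, p, s, k, y.
Strictly between v and m are those in both lists: k — 1 element.

1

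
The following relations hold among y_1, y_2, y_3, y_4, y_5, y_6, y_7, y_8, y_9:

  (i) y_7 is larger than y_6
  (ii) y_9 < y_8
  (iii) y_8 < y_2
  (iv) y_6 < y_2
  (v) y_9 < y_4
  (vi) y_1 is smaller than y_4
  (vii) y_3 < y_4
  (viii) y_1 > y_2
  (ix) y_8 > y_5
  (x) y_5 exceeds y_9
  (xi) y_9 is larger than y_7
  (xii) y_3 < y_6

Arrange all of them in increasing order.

Each adjacent pair is fixed by a given relation: y_3 < y_6; y_6 < y_7; y_7 < y_9; y_9 < y_5; y_5 < y_8; y_8 < y_2; y_2 < y_1; y_1 < y_4. Chaining them end to end gives the full order.

y_3 < y_6 < y_7 < y_9 < y_5 < y_8 < y_2 < y_1 < y_4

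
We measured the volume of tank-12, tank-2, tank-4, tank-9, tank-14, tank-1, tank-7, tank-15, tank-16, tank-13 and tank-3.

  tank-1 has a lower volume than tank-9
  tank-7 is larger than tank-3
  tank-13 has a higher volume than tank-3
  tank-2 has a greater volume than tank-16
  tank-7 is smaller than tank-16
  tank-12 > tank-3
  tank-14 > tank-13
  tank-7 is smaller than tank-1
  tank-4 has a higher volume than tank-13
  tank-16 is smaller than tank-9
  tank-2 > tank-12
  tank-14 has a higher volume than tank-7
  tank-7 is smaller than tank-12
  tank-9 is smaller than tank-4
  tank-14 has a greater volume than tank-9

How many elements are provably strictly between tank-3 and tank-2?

3

Chaining upward from tank-3 reaches: tank-7, tank-13, tank-12, tank-1, tank-16, tank-9, tank-4, tank-14.
Chaining downward from tank-2 reaches: tank-7, tank-12, tank-16.
Strictly between tank-3 and tank-2 are those in both lists: tank-7, tank-12, tank-16 — 3 elements.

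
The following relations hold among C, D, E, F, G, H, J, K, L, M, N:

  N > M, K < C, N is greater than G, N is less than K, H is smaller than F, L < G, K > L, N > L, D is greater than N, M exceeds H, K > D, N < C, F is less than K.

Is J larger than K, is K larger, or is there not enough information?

Following every chain through K: above K we get C; below K we get H, L, M, F, G, N, D.
J is not reached, and no chain runs the other way from J to K.
So the given relations leave the order of K and J undetermined.

undetermined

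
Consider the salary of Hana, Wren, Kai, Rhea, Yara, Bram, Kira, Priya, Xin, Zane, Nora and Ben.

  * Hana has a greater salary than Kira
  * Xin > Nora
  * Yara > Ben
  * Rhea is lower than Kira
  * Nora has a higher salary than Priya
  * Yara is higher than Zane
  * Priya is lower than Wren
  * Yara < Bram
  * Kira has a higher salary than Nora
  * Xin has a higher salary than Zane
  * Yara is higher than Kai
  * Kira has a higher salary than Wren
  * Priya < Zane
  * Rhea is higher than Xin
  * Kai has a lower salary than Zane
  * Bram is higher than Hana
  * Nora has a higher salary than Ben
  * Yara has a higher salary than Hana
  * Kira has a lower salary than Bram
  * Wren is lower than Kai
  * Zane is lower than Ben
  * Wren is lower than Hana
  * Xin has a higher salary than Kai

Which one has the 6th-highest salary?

Xin

The consecutive relations fix a unique order: Priya < Wren < Kai < Zane < Ben < Nora < Xin < Rhea < Kira < Hana < Yara < Bram.
Counting 6 from the largest end gives Xin.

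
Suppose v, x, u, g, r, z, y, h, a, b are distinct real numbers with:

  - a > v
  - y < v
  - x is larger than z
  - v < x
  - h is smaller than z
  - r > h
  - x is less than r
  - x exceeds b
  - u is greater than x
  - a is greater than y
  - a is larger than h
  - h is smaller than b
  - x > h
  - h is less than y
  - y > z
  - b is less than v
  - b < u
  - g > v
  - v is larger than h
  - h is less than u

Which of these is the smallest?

b is not least since h < b; z is not least since h < z; y is not least since h < y; v is not least since y < v; x is not least since h < x; r is not least since x < r; u is not least since x < u; g is not least since v < g; a is not least since v < a.
Only h has nothing below it, so h is the smallest.

h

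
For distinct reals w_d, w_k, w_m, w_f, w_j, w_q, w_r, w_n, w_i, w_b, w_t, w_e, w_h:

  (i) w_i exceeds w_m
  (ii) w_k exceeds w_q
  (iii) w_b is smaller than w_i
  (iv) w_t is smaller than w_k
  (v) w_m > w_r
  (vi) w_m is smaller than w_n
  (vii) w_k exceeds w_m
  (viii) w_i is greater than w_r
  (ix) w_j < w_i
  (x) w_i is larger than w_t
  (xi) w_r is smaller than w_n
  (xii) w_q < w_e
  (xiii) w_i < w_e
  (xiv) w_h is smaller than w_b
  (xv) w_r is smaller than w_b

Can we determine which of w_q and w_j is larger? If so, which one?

undetermined

Following every chain through w_j: above w_j we get w_i, w_e.
w_q is not reached, and no chain runs the other way from w_q to w_j.
So the given relations leave the order of w_j and w_q undetermined.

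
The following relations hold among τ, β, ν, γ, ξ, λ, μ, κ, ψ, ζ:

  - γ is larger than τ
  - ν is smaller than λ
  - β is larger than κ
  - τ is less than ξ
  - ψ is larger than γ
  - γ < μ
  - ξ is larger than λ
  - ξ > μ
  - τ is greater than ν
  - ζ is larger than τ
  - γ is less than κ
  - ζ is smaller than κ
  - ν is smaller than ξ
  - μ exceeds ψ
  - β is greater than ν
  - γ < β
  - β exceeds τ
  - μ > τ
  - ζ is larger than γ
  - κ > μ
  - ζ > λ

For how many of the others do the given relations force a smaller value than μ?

Directly below μ: τ, γ, ψ.
One step further: ν (4 so far).
Nothing else is reachable below μ; 4 in all.

4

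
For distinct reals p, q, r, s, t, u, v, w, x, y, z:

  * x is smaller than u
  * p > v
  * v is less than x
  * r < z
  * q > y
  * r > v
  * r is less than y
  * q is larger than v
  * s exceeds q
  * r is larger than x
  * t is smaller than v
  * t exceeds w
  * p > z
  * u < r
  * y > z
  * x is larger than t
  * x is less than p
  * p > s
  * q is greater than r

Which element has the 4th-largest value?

y

Piecing the relations together gives one ordering: w < t < v < x < u < r < z < y < q < s < p.
Counting 4 from the largest end gives y.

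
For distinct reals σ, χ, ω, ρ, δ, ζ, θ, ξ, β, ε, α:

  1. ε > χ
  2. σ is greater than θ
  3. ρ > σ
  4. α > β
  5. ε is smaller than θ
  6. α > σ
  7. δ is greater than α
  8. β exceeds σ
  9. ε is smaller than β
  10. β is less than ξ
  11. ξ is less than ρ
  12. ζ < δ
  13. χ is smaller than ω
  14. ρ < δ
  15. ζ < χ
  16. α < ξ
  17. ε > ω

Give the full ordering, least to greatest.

ζ < χ < ω < ε < θ < σ < β < α < ξ < ρ < δ

Each adjacent pair is fixed by a given relation: ζ < χ; χ < ω; ω < ε; ε < θ; θ < σ; σ < β; β < α; α < ξ; ξ < ρ; ρ < δ. Chaining them end to end gives the full order.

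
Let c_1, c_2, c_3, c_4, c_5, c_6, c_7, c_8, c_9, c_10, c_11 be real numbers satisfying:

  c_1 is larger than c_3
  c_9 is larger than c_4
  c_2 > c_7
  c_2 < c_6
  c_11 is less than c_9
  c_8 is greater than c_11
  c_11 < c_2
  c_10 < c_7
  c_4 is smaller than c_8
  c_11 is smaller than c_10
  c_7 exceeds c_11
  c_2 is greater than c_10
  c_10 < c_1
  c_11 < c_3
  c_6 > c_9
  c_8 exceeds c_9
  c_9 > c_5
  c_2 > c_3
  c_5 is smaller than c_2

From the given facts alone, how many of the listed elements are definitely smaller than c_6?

Directly below c_6: c_9, c_2.
One step further: c_11, c_3, c_10, c_4, c_5, c_7 (8 so far).
No other element is forced below c_6 by the given relations, so the count is 8.

8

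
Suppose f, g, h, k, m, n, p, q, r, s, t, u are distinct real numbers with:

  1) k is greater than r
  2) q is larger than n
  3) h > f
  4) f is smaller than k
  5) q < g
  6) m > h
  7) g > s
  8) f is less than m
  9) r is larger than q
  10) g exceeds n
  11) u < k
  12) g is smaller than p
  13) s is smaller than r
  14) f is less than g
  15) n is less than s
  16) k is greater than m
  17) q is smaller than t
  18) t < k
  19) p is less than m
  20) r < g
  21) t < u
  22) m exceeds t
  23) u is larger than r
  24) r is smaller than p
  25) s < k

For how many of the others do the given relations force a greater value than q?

Directly above q: t, r, g.
One step further: u, p, m, k (7 so far).
Nothing else is reachable above q; 7 in all.

7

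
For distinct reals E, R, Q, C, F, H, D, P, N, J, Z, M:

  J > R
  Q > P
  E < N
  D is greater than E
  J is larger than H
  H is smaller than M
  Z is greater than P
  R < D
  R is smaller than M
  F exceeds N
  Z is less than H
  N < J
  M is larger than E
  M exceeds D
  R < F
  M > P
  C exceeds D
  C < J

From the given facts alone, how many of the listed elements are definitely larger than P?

The elements the relations force above P are Q, Z, H, M, J — no chain reaches any other.
That is 5.

5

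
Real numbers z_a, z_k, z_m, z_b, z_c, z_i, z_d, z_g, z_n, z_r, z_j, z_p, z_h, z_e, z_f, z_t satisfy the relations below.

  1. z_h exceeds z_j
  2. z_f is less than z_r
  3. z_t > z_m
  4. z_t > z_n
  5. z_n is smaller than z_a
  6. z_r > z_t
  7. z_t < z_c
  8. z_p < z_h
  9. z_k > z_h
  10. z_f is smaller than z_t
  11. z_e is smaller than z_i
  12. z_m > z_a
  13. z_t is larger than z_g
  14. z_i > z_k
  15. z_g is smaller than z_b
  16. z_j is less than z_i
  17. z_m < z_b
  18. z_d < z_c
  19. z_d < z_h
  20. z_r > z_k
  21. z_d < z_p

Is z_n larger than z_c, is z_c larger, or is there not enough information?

z_c

Following the relations from z_n: z_n < z_a < z_m < z_t < z_c.
So z_c is larger.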